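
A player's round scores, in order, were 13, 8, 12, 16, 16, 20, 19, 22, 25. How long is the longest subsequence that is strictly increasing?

6

Track the smallest tail for each achievable length (strict):
13 → extends → [13]
8 → replaces 13 → [8]
12 → extends → [8, 12]
16 → extends → [8, 12, 16]
16 → already a tail → [8, 12, 16]
20 → extends → [8, 12, 16, 20]
19 → replaces 20 → [8, 12, 16, 19]
22 → extends → [8, 12, 16, 19, 22]
25 → extends → [8, 12, 16, 19, 22, 25]
Six tails, so the longest strictly increasing subsequence has length 6 (e.g. 8, 12, 16, 20, 22, 25).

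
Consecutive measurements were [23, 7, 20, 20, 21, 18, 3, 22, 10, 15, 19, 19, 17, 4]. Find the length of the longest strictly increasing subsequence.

4

Track the smallest tail for each achievable length (strict):
23 → extends → [23]
7 → replaces 23 → [7]
20 → extends → [7, 20]
20 → already a tail → [7, 20]
21 → extends → [7, 20, 21]
18 → replaces 20 → [7, 18, 21]
3 → replaces 7 → [3, 18, 21]
22 → extends → [3, 18, 21, 22]
10 → replaces 18 → [3, 10, 21, 22]
15 → replaces 21 → [3, 10, 15, 22]
19 → replaces 22 → [3, 10, 15, 19]
19 → already a tail → [3, 10, 15, 19]
17 → replaces 19 → [3, 10, 15, 17]
4 → replaces 10 → [3, 4, 15, 17]
Four tails, so the longest strictly increasing subsequence has length 4 (e.g. 7, 20, 21, 22).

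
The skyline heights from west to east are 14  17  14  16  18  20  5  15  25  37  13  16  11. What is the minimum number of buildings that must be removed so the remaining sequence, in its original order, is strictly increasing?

7

Fewest deletions = n − (longest strictly increasing subsequence).
Patience tails:
14 → extends → [14]
17 → extends → [14, 17]
14 → already a tail → [14, 17]
16 → replaces 17 → [14, 16]
18 → extends → [14, 16, 18]
20 → extends → [14, 16, 18, 20]
5 → replaces 14 → [5, 16, 18, 20]
15 → replaces 16 → [5, 15, 18, 20]
25 → extends → [5, 15, 18, 20, 25]
37 → extends → [5, 15, 18, 20, 25, 37]
13 → replaces 15 → [5, 13, 18, 20, 25, 37]
16 → replaces 18 → [5, 13, 16, 20, 25, 37]
11 → replaces 13 → [5, 11, 16, 20, 25, 37]
Longest strictly increasing subsequence has length 6, so deletions = 13 − 6 = 7.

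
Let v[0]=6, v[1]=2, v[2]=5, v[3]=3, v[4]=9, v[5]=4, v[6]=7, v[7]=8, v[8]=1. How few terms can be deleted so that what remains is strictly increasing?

Fewest deletions = n − (longest strictly increasing subsequence).
i:     0 1 2 3 4 5 6 7 8
v[i]:  6 2 5 3 9 4 7 8 1
dp:    1 1 2 2 3 3 4 5 1
max dp = 5, so deletions = 9 − 5 = 4.

4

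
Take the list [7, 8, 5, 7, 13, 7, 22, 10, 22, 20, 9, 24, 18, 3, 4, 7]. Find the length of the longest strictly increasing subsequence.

5

Track the smallest tail for each achievable length (strict):
7 → extends → [7]
8 → extends → [7, 8]
5 → replaces 7 → [5, 8]
7 → replaces 8 → [5, 7]
13 → extends → [5, 7, 13]
7 → already a tail → [5, 7, 13]
22 → extends → [5, 7, 13, 22]
10 → replaces 13 → [5, 7, 10, 22]
22 → already a tail → [5, 7, 10, 22]
20 → replaces 22 → [5, 7, 10, 20]
9 → replaces 10 → [5, 7, 9, 20]
24 → extends → [5, 7, 9, 20, 24]
18 → replaces 20 → [5, 7, 9, 18, 24]
3 → replaces 5 → [3, 7, 9, 18, 24]
4 → replaces 7 → [3, 4, 9, 18, 24]
7 → replaces 9 → [3, 4, 7, 18, 24]
Five tails, so the longest strictly increasing subsequence has length 5 (e.g. 7, 8, 13, 22, 24).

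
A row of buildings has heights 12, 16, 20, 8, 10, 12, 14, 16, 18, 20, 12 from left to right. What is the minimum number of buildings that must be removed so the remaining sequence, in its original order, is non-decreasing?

Fewest deletions = n − (longest non-decreasing subsequence).
i:      1  2  3  4  5  6  7  8  9 10 11
a[i]:  12 16 20  8 10 12 14 16 18 20 12
dp:     1  2  3  1  2  3  4  5  6  7  4
max dp = 7, so deletions = 11 − 7 = 4.

4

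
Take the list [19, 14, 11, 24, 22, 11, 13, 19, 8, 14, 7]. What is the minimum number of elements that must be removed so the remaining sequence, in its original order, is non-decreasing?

7

Fewest deletions = n − (longest non-decreasing subsequence).
i:      1  2  3  4  5  6  7  8  9 10 11
a[i]:  19 14 11 24 22 11 13 19  8 14  7
dp:     1  1  1  2  2  2  3  4  1  4  1
max dp = 4, so deletions = 11 − 4 = 7.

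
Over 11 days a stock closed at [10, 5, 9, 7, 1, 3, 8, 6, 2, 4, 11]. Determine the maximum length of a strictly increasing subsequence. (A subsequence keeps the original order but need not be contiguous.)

Let dp[i] be the length of the longest such subsequence ending at index i:
i:      1  2  3  4  5  6  7  8  9 10 11
a[i]:  10  5  9  7  1  3  8  6  2  4 11
dp:     1  1  2  2  1  2  3  3  2  3  4
Maximum dp value is 4.

4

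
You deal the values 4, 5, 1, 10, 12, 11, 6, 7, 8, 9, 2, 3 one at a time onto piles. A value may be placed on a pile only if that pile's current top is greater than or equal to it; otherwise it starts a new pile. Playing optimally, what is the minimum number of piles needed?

6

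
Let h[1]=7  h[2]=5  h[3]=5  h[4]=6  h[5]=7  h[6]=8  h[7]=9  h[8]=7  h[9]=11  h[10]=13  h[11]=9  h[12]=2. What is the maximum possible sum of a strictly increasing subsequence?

59

Let S[i] be the best sum of a strictly increasing subsequence ending at i:
i:      1  2  3  4  5  6  7  8  9 10 11 12
h[i]:   7  5  5  6  7  8  9  7 11 13  9  2
S:      7  5  5 11 18 26 35 18 46 59 35  2
Maximum is 59 (e.g. 5 + 6 + 7 + 8 + 9 + 11 + 13).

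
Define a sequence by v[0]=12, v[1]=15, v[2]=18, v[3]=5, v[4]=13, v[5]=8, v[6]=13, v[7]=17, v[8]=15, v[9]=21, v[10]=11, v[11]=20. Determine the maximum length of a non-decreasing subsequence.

Track the smallest tail for each achievable length (allowing ties):
12 → extends → [12]
15 → extends → [12, 15]
18 → extends → [12, 15, 18]
5 → replaces 12 → [5, 15, 18]
13 → replaces 15 → [5, 13, 18]
8 → replaces 13 → [5, 8, 18]
13 → replaces 18 → [5, 8, 13]
17 → extends → [5, 8, 13, 17]
15 → replaces 17 → [5, 8, 13, 15]
21 → extends → [5, 8, 13, 15, 21]
11 → replaces 13 → [5, 8, 11, 15, 21]
20 → replaces 21 → [5, 8, 11, 15, 20]
Five tails, so the longest non-decreasing subsequence has length 5 (e.g. 12, 13, 13, 17, 21).

5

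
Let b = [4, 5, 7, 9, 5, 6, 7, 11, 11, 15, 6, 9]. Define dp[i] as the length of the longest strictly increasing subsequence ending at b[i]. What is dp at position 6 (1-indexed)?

3

dp[i] = 1 + max{dp[j] : j<i, b[j]<b[i]} (or 1 if no such j):
i:      1  2  3  4  5  6  7  8  9 10 11 12
b[i]:   4  5  7  9  5  6  7 11 11 15  6  9
dp:     1  2  3  4  2  3  4  5  5  6  3  5
At index 6 the value is 3.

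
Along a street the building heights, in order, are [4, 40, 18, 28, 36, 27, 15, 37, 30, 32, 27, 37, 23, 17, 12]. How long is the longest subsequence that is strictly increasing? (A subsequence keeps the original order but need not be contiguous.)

Let dp[i] be the length of the longest such subsequence ending at index i:
i:      1  2  3  4  5  6  7  8  9 10 11 12 13 14 15
a[i]:   4 40 18 28 36 27 15 37 30 32 27 37 23 17 12
dp:     1  2  2  3  4  3  2  5  4  5  3  6  3  3  2
Maximum dp value is 6.

6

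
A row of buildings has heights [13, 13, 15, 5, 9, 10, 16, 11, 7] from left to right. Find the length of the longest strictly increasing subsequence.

Track the smallest tail for each achievable length (strict):
13 → extends → [13]
13 → already a tail → [13]
15 → extends → [13, 15]
5 → replaces 13 → [5, 15]
9 → replaces 15 → [5, 9]
10 → extends → [5, 9, 10]
16 → extends → [5, 9, 10, 16]
11 → replaces 16 → [5, 9, 10, 11]
7 → replaces 9 → [5, 7, 10, 11]
Four tails, so the longest strictly increasing subsequence has length 4 (e.g. 5, 9, 10, 16).

4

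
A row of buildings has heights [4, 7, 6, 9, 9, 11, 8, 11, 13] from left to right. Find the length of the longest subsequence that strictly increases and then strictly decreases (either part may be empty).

5

inc[i] = longest strictly increasing subsequence ending at i; dec[i] = longest strictly decreasing subsequence starting at i:
i:      1  2  3  4  5  6  7  8  9
a[i]:   4  7  6  9  9 11  8 11 13
inc:    1  2  2  3  3  4  3  4  5
dec:    1  2  1  2  2  2  1  1  1
Best peak at i=6 (value 11): inc=4, dec=2, length 4+2−1 = 5.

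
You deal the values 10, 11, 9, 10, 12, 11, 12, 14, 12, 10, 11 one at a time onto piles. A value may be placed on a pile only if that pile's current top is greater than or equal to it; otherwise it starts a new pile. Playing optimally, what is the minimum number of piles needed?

5

The minimum number of non-increasing subsequences covering a sequence equals the length of its longest strictly increasing subsequence.
LIS length is 5 (e.g. 9, 10, 11, 12, 14), so 5 piles are needed.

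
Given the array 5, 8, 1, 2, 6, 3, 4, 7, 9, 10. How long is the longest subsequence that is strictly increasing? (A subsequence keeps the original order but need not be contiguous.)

Let dp[i] be the length of the longest such subsequence ending at index i:
i:      1  2  3  4  5  6  7  8  9 10
a[i]:   5  8  1  2  6  3  4  7  9 10
dp:     1  2  1  2  3  3  4  5  6  7
Maximum dp value is 7.

7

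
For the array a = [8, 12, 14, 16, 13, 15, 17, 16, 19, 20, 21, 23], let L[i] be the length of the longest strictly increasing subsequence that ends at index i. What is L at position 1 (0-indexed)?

dp[i] = 1 + max{dp[j] : j<i, a[j]<a[i]} (or 1 if no such j):
i:      0  1  2  3  4  5  6  7  8  9 10 11
a[i]:   8 12 14 16 13 15 17 16 19 20 21 23
dp:     1  2  3  4  3  4  5  5  6  7  8  9
At index 1 the value is 2.

2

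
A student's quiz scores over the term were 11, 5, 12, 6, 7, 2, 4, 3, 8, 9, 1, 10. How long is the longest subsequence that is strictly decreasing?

Let dp[i] be the longest strictly decreasing subsequence ending at i:
i:      1  2  3  4  5  6  7  8  9 10 11 12
a[i]:  11  5 12  6  7  2  4  3  8  9  1 10
dp:     1  2  1  2  2  3  3  4  2  2  5  2
Maximum is 5.

5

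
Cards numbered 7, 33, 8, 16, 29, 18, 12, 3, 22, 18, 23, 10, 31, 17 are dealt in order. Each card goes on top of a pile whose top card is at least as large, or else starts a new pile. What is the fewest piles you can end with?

7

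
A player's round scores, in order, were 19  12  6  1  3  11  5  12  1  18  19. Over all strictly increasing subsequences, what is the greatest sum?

66

Let S[i] be the best sum of a strictly increasing subsequence ending at i:
i:      1  2  3  4  5  6  7  8  9 10 11
a[i]:  19 12  6  1  3 11  5 12  1 18 19
S:     19 12  6  1  4 17  9 29  1 47 66
Maximum is 66 (e.g. 6 + 11 + 12 + 18 + 19).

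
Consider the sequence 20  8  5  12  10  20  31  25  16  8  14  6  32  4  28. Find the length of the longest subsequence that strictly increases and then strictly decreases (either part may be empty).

inc[i] = longest strictly increasing subsequence ending at i; dec[i] = longest strictly decreasing subsequence starting at i:
i:      1  2  3  4  5  6  7  8  9 10 11 12 13 14 15
a[i]:  20  8  5 12 10 20 31 25 16  8 14  6 32  4 28
inc:    1  1  1  2  2  3  4  4  3  2  3  2  5  1  5
dec:    6  3  2  5  4  5  6  5  4  3  3  2  2  1  1
Best peak at i=7 (value 31): inc=4, dec=6, length 4+6−1 = 9.

9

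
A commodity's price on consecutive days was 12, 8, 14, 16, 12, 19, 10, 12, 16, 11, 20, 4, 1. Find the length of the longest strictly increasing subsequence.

5

Let dp[i] be the length of the longest such subsequence ending at index i:
i:      1  2  3  4  5  6  7  8  9 10 11 12 13
a[i]:  12  8 14 16 12 19 10 12 16 11 20  4  1
dp:     1  1  2  3  2  4  2  3  4  3  5  1  1
Maximum dp value is 5.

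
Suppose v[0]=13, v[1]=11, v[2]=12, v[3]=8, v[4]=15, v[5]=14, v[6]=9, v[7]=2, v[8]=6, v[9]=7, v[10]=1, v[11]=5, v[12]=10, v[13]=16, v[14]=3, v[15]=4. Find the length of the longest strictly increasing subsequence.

5

Track the smallest tail for each achievable length (strict):
13 → extends → [13]
11 → replaces 13 → [11]
12 → extends → [11, 12]
8 → replaces 11 → [8, 12]
15 → extends → [8, 12, 15]
14 → replaces 15 → [8, 12, 14]
9 → replaces 12 → [8, 9, 14]
2 → replaces 8 → [2, 9, 14]
6 → replaces 9 → [2, 6, 14]
7 → replaces 14 → [2, 6, 7]
1 → replaces 2 → [1, 6, 7]
5 → replaces 6 → [1, 5, 7]
10 → extends → [1, 5, 7, 10]
16 → extends → [1, 5, 7, 10, 16]
3 → replaces 5 → [1, 3, 7, 10, 16]
4 → replaces 7 → [1, 3, 4, 10, 16]
Five tails, so the longest strictly increasing subsequence has length 5 (e.g. 2, 6, 7, 10, 16).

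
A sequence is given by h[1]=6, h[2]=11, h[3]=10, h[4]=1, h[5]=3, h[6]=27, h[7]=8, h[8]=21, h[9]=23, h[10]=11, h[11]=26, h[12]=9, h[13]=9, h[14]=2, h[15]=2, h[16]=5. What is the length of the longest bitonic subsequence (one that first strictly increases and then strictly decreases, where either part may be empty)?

8

inc[i] = longest strictly increasing subsequence ending at i; dec[i] = longest strictly decreasing subsequence starting at i:
i:      1  2  3  4  5  6  7  8  9 10 11 12 13 14 15 16
h[i]:   6 11 10  1  3 27  8 21 23 11 26  9  9  2  2  5
inc:    1  2  2  1  2  3  3  4  5  4  6  4  4  2  2  3
dec:    3  4  3  1  2  5  2  4  4  3  3  2  2  1  1  1
Best peak at i=9 (value 23): inc=5, dec=4, length 5+4−1 = 8.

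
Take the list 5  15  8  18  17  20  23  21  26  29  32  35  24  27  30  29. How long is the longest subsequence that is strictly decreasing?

3

Let dp[i] be the longest strictly decreasing subsequence ending at i:
i:      1  2  3  4  5  6  7  8  9 10 11 12 13 14 15 16
a[i]:   5 15  8 18 17 20 23 21 26 29 32 35 24 27 30 29
dp:     1  1  2  1  2  1  1  2  1  1  1  1  2  2  2  3
Maximum is 3.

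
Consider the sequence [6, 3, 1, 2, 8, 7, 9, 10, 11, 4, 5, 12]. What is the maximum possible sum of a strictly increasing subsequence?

Let S[i] be the best sum of a strictly increasing subsequence ending at i:
i:      1  2  3  4  5  6  7  8  9 10 11 12
a[i]:   6  3  1  2  8  7  9 10 11  4  5 12
S:      6  3  1  3 14 13 23 33 44  7 12 56
Maximum is 56 (e.g. 6 + 8 + 9 + 10 + 11 + 12).

56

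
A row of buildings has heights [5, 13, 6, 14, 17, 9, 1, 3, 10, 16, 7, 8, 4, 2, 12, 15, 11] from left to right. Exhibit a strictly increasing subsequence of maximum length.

Patience tails give the LIS length; then backtrack through the dp parents:
5 → extends → [5]
13 → extends → [5, 13]
6 → replaces 13 → [5, 6]
14 → extends → [5, 6, 14]
17 → extends → [5, 6, 14, 17]
9 → replaces 14 → [5, 6, 9, 17]
1 → replaces 5 → [1, 6, 9, 17]
3 → replaces 6 → [1, 3, 9, 17]
10 → replaces 17 → [1, 3, 9, 10]
16 → extends → [1, 3, 9, 10, 16]
7 → replaces 9 → [1, 3, 7, 10, 16]
8 → replaces 10 → [1, 3, 7, 8, 16]
4 → replaces 7 → [1, 3, 4, 8, 16]
2 → replaces 3 → [1, 2, 4, 8, 16]
12 → replaces 16 → [1, 2, 4, 8, 12]
15 → extends → [1, 2, 4, 8, 12, 15]
11 → replaces 12 → [1, 2, 4, 8, 11, 15]
Length 6; one witness is 5, 6, 9, 10, 12, 15.

5, 6, 9, 10, 12, 15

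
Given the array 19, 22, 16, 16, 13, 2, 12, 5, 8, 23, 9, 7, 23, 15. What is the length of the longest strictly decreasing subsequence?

Let dp[i] be the longest strictly decreasing subsequence ending at i:
i:      1  2  3  4  5  6  7  8  9 10 11 12 13 14
a[i]:  19 22 16 16 13  2 12  5  8 23  9  7 23 15
dp:     1  1  2  2  3  4  4  5  5  1  5  6  1  3
Maximum is 6.

6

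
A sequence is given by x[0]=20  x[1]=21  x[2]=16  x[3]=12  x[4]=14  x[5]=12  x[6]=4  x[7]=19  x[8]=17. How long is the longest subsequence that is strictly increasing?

Let dp[i] be the length of the longest such subsequence ending at index i:
i:      0  1  2  3  4  5  6  7  8
x[i]:  20 21 16 12 14 12  4 19 17
dp:     1  2  1  1  2  1  1  3  3
Maximum dp value is 3.

3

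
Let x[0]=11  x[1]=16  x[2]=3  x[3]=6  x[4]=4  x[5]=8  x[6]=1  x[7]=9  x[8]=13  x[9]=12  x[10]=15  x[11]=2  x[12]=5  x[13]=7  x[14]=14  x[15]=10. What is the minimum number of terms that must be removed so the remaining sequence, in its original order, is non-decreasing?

10

Fewest deletions = n − (longest non-decreasing subsequence).
i:      0  1  2  3  4  5  6  7  8  9 10 11 12 13 14 15
x[i]:  11 16  3  6  4  8  1  9 13 12 15  2  5  7 14 10
dp:     1  2  1  2  2  3  1  4  5  5  6  2  3  4  6  5
max dp = 6, so deletions = 16 − 6 = 10.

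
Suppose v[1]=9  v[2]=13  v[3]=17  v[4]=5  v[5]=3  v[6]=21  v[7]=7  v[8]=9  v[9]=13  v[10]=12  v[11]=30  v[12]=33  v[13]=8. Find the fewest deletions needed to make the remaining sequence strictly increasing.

7

Fewest deletions = n − (longest strictly increasing subsequence).
i:      1  2  3  4  5  6  7  8  9 10 11 12 13
v[i]:   9 13 17  5  3 21  7  9 13 12 30 33  8
dp:     1  2  3  1  1  4  2  3  4  4  5  6  3
max dp = 6, so deletions = 13 − 6 = 7.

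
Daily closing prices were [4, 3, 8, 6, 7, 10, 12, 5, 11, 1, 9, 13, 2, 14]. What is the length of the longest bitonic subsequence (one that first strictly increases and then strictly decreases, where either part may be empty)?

8

inc[i] = longest strictly increasing subsequence ending at i; dec[i] = longest strictly decreasing subsequence starting at i:
i:      1  2  3  4  5  6  7  8  9 10 11 12 13 14
a[i]:   4  3  8  6  7 10 12  5 11  1  9 13  2 14
inc:    1  1  2  2  3  4  5  2  5  1  4  6  2  7
dec:    3  2  4  3  3  3  4  2  3  1  2  2  1  1
Best peak at i=7 (value 12): inc=5, dec=4, length 5+4−1 = 8.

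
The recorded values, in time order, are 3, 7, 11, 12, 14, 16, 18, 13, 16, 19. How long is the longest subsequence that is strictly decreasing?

2

Negate each value so 'decreasing' becomes 'increasing', then run patience tails on the negated sequence:
-3 → extends → [-3]
-7 → replaces -3 → [-7]
-11 → replaces -7 → [-11]
-12 → replaces -11 → [-12]
-14 → replaces -12 → [-14]
-16 → replaces -14 → [-16]
-18 → replaces -16 → [-18]
-13 → extends → [-18, -13]
-16 → replaces -13 → [-18, -16]
-19 → replaces -18 → [-19, -16]
Two tails, so the longest strictly decreasing subsequence of the original has length 2.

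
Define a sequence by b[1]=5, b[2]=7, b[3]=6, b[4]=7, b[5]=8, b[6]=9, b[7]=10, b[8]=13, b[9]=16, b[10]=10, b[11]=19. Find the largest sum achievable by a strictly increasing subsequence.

93

Let S[i] be the best sum of a strictly increasing subsequence ending at i:
i:      1  2  3  4  5  6  7  8  9 10 11
b[i]:   5  7  6  7  8  9 10 13 16 10 19
S:      5 12 11 18 26 35 45 58 74 45 93
Maximum is 93 (e.g. 5 + 6 + 7 + 8 + 9 + 10 + 13 + 16 + 19).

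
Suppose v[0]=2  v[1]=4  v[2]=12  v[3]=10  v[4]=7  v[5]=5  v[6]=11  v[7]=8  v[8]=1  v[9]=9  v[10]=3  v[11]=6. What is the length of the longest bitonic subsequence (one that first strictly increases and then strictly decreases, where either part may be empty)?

7

inc[i] = longest strictly increasing subsequence ending at i; dec[i] = longest strictly decreasing subsequence starting at i:
i:      0  1  2  3  4  5  6  7  8  9 10 11
v[i]:   2  4 12 10  7  5 11  8  1  9  3  6
inc:    1  2  3  3  3  3  4  4  1  5  2  4
dec:    2  2  5  4  3  2  3  2  1  2  1  1
Best peak at i=2 (value 12): inc=3, dec=5, length 3+5−1 = 7.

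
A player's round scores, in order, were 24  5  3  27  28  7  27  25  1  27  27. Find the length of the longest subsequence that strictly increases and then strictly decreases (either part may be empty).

inc[i] = longest strictly increasing subsequence ending at i; dec[i] = longest strictly decreasing subsequence starting at i:
i:      1  2  3  4  5  6  7  8  9 10 11
a[i]:  24  5  3 27 28  7 27 25  1 27 27
inc:    1  1  1  2  3  2  3  3  1  4  4
dec:    4  3  2  3  4  2  3  2  1  1  1
Best peak at i=5 (value 28): inc=3, dec=4, length 3+4−1 = 6.

6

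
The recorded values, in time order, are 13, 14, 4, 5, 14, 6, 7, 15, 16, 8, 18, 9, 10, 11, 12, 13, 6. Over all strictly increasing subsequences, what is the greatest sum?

85

Let S[i] be the best sum of a strictly increasing subsequence ending at i:
i:      1  2  3  4  5  6  7  8  9 10 11 12 13 14 15 16 17
a[i]:  13 14  4  5 14  6  7 15 16  8 18  9 10 11 12 13  6
S:     13 27  4  9 27 15 22 42 58 30 76 39 49 60 72 85 15
Maximum is 85 (e.g. 4 + 5 + 6 + 7 + 8 + 9 + 10 + 11 + 12 + 13).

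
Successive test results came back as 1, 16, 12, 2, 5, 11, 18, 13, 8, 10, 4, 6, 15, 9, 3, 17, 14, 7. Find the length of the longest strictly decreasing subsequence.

Let dp[i] be the longest strictly decreasing subsequence ending at i:
i:      1  2  3  4  5  6  7  8  9 10 11 12 13 14 15 16 17 18
a[i]:   1 16 12  2  5 11 18 13  8 10  4  6 15  9  3 17 14  7
dp:     1  1  2  3  3  3  1  2  4  4  5  5  2  5  6  2  3  6
Maximum is 6.

6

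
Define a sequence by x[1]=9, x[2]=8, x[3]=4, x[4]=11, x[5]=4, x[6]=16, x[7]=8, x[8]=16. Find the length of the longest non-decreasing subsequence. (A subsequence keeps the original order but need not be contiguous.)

4

Track the smallest tail for each achievable length (allowing ties):
9 → extends → [9]
8 → replaces 9 → [8]
4 → replaces 8 → [4]
11 → extends → [4, 11]
4 → replaces 11 → [4, 4]
16 → extends → [4, 4, 16]
8 → replaces 16 → [4, 4, 8]
16 → extends → [4, 4, 8, 16]
Four tails, so the longest non-decreasing subsequence has length 4 (e.g. 9, 11, 16, 16).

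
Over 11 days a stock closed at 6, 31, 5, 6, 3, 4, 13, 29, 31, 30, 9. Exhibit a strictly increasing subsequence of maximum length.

Patience tails give the LIS length; then backtrack through the dp parents:
6 → extends → [6]
31 → extends → [6, 31]
5 → replaces 6 → [5, 31]
6 → replaces 31 → [5, 6]
3 → replaces 5 → [3, 6]
4 → replaces 6 → [3, 4]
13 → extends → [3, 4, 13]
29 → extends → [3, 4, 13, 29]
31 → extends → [3, 4, 13, 29, 31]
30 → replaces 31 → [3, 4, 13, 29, 30]
9 → replaces 13 → [3, 4, 9, 29, 30]
Length 5; one witness is 5, 6, 13, 29, 31.

5, 6, 13, 29, 31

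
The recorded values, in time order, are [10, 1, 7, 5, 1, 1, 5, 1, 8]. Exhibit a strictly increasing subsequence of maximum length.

Patience tails give the LIS length; then backtrack through the dp parents:
10 → extends → [10]
1 → replaces 10 → [1]
7 → extends → [1, 7]
5 → replaces 7 → [1, 5]
1 → already a tail → [1, 5]
1 → already a tail → [1, 5]
5 → already a tail → [1, 5]
1 → already a tail → [1, 5]
8 → extends → [1, 5, 8]
Length 3; one witness is 1, 7, 8.

1, 7, 8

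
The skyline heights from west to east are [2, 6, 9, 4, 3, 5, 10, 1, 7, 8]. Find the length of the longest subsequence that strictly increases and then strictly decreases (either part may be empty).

6

inc[i] = longest strictly increasing subsequence ending at i; dec[i] = longest strictly decreasing subsequence starting at i:
i:      1  2  3  4  5  6  7  8  9 10
a[i]:   2  6  9  4  3  5 10  1  7  8
inc:    1  2  3  2  2  3  4  1  4  5
dec:    2  4  4  3  2  2  2  1  1  1
Best peak at i=3 (value 9): inc=3, dec=4, length 3+4−1 = 6.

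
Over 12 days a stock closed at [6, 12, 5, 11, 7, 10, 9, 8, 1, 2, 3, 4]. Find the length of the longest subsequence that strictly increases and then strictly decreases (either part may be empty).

inc[i] = longest strictly increasing subsequence ending at i; dec[i] = longest strictly decreasing subsequence starting at i:
i:      1  2  3  4  5  6  7  8  9 10 11 12
a[i]:   6 12  5 11  7 10  9  8  1  2  3  4
inc:    1  2  1  2  2  3  3  3  1  2  3  4
dec:    3  6  2  5  2  4  3  2  1  1  1  1
Best peak at i=2 (value 12): inc=2, dec=6, length 2+6−1 = 7.

7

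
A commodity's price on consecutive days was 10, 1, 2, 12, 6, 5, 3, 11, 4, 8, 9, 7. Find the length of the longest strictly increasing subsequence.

6

Let dp[i] be the length of the longest such subsequence ending at index i:
i:      1  2  3  4  5  6  7  8  9 10 11 12
a[i]:  10  1  2 12  6  5  3 11  4  8  9  7
dp:     1  1  2  3  3  3  3  4  4  5  6  5
Maximum dp value is 6.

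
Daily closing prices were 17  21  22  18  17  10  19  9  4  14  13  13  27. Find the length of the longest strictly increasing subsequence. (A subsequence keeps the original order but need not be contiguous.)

4

Track the smallest tail for each achievable length (strict):
17 → extends → [17]
21 → extends → [17, 21]
22 → extends → [17, 21, 22]
18 → replaces 21 → [17, 18, 22]
17 → already a tail → [17, 18, 22]
10 → replaces 17 → [10, 18, 22]
19 → replaces 22 → [10, 18, 19]
9 → replaces 10 → [9, 18, 19]
4 → replaces 9 → [4, 18, 19]
14 → replaces 18 → [4, 14, 19]
13 → replaces 14 → [4, 13, 19]
13 → already a tail → [4, 13, 19]
27 → extends → [4, 13, 19, 27]
Four tails, so the longest strictly increasing subsequence has length 4 (e.g. 17, 21, 22, 27).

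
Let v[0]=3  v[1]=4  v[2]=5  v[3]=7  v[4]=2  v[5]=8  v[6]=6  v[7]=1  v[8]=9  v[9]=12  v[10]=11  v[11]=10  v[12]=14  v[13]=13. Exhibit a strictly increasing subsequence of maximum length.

3, 4, 5, 7, 8, 9, 12, 14

Patience tails give the LIS length; then backtrack through the dp parents:
3 → extends → [3]
4 → extends → [3, 4]
5 → extends → [3, 4, 5]
7 → extends → [3, 4, 5, 7]
2 → replaces 3 → [2, 4, 5, 7]
8 → extends → [2, 4, 5, 7, 8]
6 → replaces 7 → [2, 4, 5, 6, 8]
1 → replaces 2 → [1, 4, 5, 6, 8]
9 → extends → [1, 4, 5, 6, 8, 9]
12 → extends → [1, 4, 5, 6, 8, 9, 12]
11 → replaces 12 → [1, 4, 5, 6, 8, 9, 11]
10 → replaces 11 → [1, 4, 5, 6, 8, 9, 10]
14 → extends → [1, 4, 5, 6, 8, 9, 10, 14]
13 → replaces 14 → [1, 4, 5, 6, 8, 9, 10, 13]
Length 8; one witness is 3, 4, 5, 7, 8, 9, 12, 14.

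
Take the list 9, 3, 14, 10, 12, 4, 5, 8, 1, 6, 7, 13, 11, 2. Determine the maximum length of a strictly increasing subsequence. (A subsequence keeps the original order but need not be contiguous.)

Track the smallest tail for each achievable length (strict):
9 → extends → [9]
3 → replaces 9 → [3]
14 → extends → [3, 14]
10 → replaces 14 → [3, 10]
12 → extends → [3, 10, 12]
4 → replaces 10 → [3, 4, 12]
5 → replaces 12 → [3, 4, 5]
8 → extends → [3, 4, 5, 8]
1 → replaces 3 → [1, 4, 5, 8]
6 → replaces 8 → [1, 4, 5, 6]
7 → extends → [1, 4, 5, 6, 7]
13 → extends → [1, 4, 5, 6, 7, 13]
11 → replaces 13 → [1, 4, 5, 6, 7, 11]
2 → replaces 4 → [1, 2, 5, 6, 7, 11]
Six tails, so the longest strictly increasing subsequence has length 6 (e.g. 3, 4, 5, 6, 7, 13).

6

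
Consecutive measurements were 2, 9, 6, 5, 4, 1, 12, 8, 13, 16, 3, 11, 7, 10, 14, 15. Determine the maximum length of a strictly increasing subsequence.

Track the smallest tail for each achievable length (strict):
2 → extends → [2]
9 → extends → [2, 9]
6 → replaces 9 → [2, 6]
5 → replaces 6 → [2, 5]
4 → replaces 5 → [2, 4]
1 → replaces 2 → [1, 4]
12 → extends → [1, 4, 12]
8 → replaces 12 → [1, 4, 8]
13 → extends → [1, 4, 8, 13]
16 → extends → [1, 4, 8, 13, 16]
3 → replaces 4 → [1, 3, 8, 13, 16]
11 → replaces 13 → [1, 3, 8, 11, 16]
7 → replaces 8 → [1, 3, 7, 11, 16]
10 → replaces 11 → [1, 3, 7, 10, 16]
14 → replaces 16 → [1, 3, 7, 10, 14]
15 → extends → [1, 3, 7, 10, 14, 15]
Six tails, so the longest strictly increasing subsequence has length 6 (e.g. 2, 9, 12, 13, 14, 15).

6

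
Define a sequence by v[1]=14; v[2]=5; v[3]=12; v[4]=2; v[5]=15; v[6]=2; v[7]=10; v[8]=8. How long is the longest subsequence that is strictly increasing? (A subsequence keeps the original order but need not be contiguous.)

Track the smallest tail for each achievable length (strict):
14 → extends → [14]
5 → replaces 14 → [5]
12 → extends → [5, 12]
2 → replaces 5 → [2, 12]
15 → extends → [2, 12, 15]
2 → already a tail → [2, 12, 15]
10 → replaces 12 → [2, 10, 15]
8 → replaces 10 → [2, 8, 15]
Three tails, so the longest strictly increasing subsequence has length 3 (e.g. 5, 12, 15).

3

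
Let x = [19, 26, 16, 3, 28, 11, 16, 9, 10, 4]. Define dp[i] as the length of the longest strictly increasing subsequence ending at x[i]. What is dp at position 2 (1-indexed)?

dp[i] = 1 + max{dp[j] : j<i, x[j]<x[i]} (or 1 if no such j):
i:      1  2  3  4  5  6  7  8  9 10
x[i]:  19 26 16  3 28 11 16  9 10  4
dp:     1  2  1  1  3  2  3  2  3  2
At index 2 the value is 2.

2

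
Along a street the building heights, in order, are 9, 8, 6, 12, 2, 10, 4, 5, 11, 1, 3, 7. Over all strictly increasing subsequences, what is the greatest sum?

30

Let S[i] be the best sum of a strictly increasing subsequence ending at i:
i:      1  2  3  4  5  6  7  8  9 10 11 12
a[i]:   9  8  6 12  2 10  4  5 11  1  3  7
S:      9  8  6 21  2 19  6 11 30  1  5 18
Maximum is 30 (e.g. 9 + 10 + 11).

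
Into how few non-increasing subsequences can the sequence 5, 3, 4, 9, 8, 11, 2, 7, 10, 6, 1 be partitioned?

Place each on the leftmost legal pile:
5 → new pile 1 (tops now [5])
3 → pile 1 (tops now [3])
4 → new pile 2 (tops now [3, 4])
9 → new pile 3 (tops now [3, 4, 9])
8 → pile 3 (tops now [3, 4, 8])
11 → new pile 4 (tops now [3, 4, 8, 11])
2 → pile 1 (tops now [2, 4, 8, 11])
7 → pile 3 (tops now [2, 4, 7, 11])
10 → pile 4 (tops now [2, 4, 7, 10])
6 → pile 3 (tops now [2, 4, 6, 10])
1 → pile 1 (tops now [1, 4, 6, 10])
Four piles.

4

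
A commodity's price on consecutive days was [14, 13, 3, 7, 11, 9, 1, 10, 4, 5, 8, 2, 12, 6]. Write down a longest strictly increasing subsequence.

Patience tails give the LIS length; then backtrack through the dp parents:
14 → extends → [14]
13 → replaces 14 → [13]
3 → replaces 13 → [3]
7 → extends → [3, 7]
11 → extends → [3, 7, 11]
9 → replaces 11 → [3, 7, 9]
1 → replaces 3 → [1, 7, 9]
10 → extends → [1, 7, 9, 10]
4 → replaces 7 → [1, 4, 9, 10]
5 → replaces 9 → [1, 4, 5, 10]
8 → replaces 10 → [1, 4, 5, 8]
2 → replaces 4 → [1, 2, 5, 8]
12 → extends → [1, 2, 5, 8, 12]
6 → replaces 8 → [1, 2, 5, 6, 12]
Length 5; one witness is 3, 7, 9, 10, 12.

3, 7, 9, 10, 12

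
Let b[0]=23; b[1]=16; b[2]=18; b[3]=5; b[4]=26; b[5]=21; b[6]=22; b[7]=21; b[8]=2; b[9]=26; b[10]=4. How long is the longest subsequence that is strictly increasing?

5

Let dp[i] be the length of the longest such subsequence ending at index i:
i:      0  1  2  3  4  5  6  7  8  9 10
b[i]:  23 16 18  5 26 21 22 21  2 26  4
dp:     1  1  2  1  3  3  4  3  1  5  2
Maximum dp value is 5.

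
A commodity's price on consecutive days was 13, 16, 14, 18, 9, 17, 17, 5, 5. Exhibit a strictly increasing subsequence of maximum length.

Patience tails give the LIS length; then backtrack through the dp parents:
13 → extends → [13]
16 → extends → [13, 16]
14 → replaces 16 → [13, 14]
18 → extends → [13, 14, 18]
9 → replaces 13 → [9, 14, 18]
17 → replaces 18 → [9, 14, 17]
17 → already a tail → [9, 14, 17]
5 → replaces 9 → [5, 14, 17]
5 → already a tail → [5, 14, 17]
Length 3; one witness is 13, 16, 18.

13, 16, 18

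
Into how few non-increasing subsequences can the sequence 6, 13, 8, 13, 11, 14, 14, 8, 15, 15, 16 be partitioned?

Place each on the leftmost legal pile:
6 → new pile 1 (tops now [6])
13 → new pile 2 (tops now [6, 13])
8 → pile 2 (tops now [6, 8])
13 → new pile 3 (tops now [6, 8, 13])
11 → pile 3 (tops now [6, 8, 11])
14 → new pile 4 (tops now [6, 8, 11, 14])
14 → pile 4 (tops now [6, 8, 11, 14])
8 → pile 2 (tops now [6, 8, 11, 14])
15 → new pile 5 (tops now [6, 8, 11, 14, 15])
15 → pile 5 (tops now [6, 8, 11, 14, 15])
16 → new pile 6 (tops now [6, 8, 11, 14, 15, 16])
Six piles.

6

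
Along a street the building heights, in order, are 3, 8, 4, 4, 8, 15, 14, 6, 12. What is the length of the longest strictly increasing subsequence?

4

Let dp[i] be the length of the longest such subsequence ending at index i:
i:      1  2  3  4  5  6  7  8  9
a[i]:   3  8  4  4  8 15 14  6 12
dp:     1  2  2  2  3  4  4  3  4
Maximum dp value is 4.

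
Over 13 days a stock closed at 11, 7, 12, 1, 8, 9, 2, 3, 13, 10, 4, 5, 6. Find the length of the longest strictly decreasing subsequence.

Let dp[i] be the longest strictly decreasing subsequence ending at i:
i:      1  2  3  4  5  6  7  8  9 10 11 12 13
a[i]:  11  7 12  1  8  9  2  3 13 10  4  5  6
dp:     1  2  1  3  2  2  3  3  1  2  3  3  3
Maximum is 3.

3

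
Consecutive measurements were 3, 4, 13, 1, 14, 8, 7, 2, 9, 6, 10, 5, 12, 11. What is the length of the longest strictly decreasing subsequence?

5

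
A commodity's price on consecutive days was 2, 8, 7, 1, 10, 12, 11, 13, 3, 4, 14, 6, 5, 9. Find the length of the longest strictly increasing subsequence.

Let dp[i] be the length of the longest such subsequence ending at index i:
i:      1  2  3  4  5  6  7  8  9 10 11 12 13 14
a[i]:   2  8  7  1 10 12 11 13  3  4 14  6  5  9
dp:     1  2  2  1  3  4  4  5  2  3  6  4  4  5
Maximum dp value is 6.

6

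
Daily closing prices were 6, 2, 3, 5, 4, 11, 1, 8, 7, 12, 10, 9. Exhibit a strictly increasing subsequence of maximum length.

2, 3, 5, 11, 12

Patience tails give the LIS length; then backtrack through the dp parents:
6 → extends → [6]
2 → replaces 6 → [2]
3 → extends → [2, 3]
5 → extends → [2, 3, 5]
4 → replaces 5 → [2, 3, 4]
11 → extends → [2, 3, 4, 11]
1 → replaces 2 → [1, 3, 4, 11]
8 → replaces 11 → [1, 3, 4, 8]
7 → replaces 8 → [1, 3, 4, 7]
12 → extends → [1, 3, 4, 7, 12]
10 → replaces 12 → [1, 3, 4, 7, 10]
9 → replaces 10 → [1, 3, 4, 7, 9]
Length 5; one witness is 2, 3, 5, 11, 12.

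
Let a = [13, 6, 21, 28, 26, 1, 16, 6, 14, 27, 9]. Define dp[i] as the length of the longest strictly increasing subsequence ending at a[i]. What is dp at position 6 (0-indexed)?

dp[i] = 1 + max{dp[j] : j<i, a[j]<a[i]} (or 1 if no such j):
i:      0  1  2  3  4  5  6  7  8  9 10
a[i]:  13  6 21 28 26  1 16  6 14 27  9
dp:     1  1  2  3  3  1  2  2  3  4  3
At index 6 the value is 2.

2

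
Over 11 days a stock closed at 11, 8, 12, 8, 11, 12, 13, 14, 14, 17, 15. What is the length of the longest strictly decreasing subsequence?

2

Negate each value so 'decreasing' becomes 'increasing', then run patience tails on the negated sequence:
-11 → extends → [-11]
-8 → extends → [-11, -8]
-12 → replaces -11 → [-12, -8]
-8 → already a tail → [-12, -8]
-11 → replaces -8 → [-12, -11]
-12 → already a tail → [-12, -11]
-13 → replaces -12 → [-13, -11]
-14 → replaces -13 → [-14, -11]
-14 → already a tail → [-14, -11]
-17 → replaces -14 → [-17, -11]
-15 → replaces -11 → [-17, -15]
Two tails, so the longest strictly decreasing subsequence of the original has length 2.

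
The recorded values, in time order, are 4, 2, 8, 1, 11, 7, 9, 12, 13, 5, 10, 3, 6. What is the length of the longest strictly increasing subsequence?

5

Let dp[i] be the length of the longest such subsequence ending at index i:
i:      1  2  3  4  5  6  7  8  9 10 11 12 13
a[i]:   4  2  8  1 11  7  9 12 13  5 10  3  6
dp:     1  1  2  1  3  2  3  4  5  2  4  2  3
Maximum dp value is 5.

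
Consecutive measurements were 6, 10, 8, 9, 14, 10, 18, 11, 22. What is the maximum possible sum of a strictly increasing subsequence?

77

Let S[i] be the best sum of a strictly increasing subsequence ending at i:
i:      1  2  3  4  5  6  7  8  9
a[i]:   6 10  8  9 14 10 18 11 22
S:      6 16 14 23 37 33 55 44 77
Maximum is 77 (e.g. 6 + 8 + 9 + 14 + 18 + 22).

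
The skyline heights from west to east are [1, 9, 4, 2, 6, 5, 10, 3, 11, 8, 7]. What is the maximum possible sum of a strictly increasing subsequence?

32

Let S[i] be the best sum of a strictly increasing subsequence ending at i:
i:      1  2  3  4  5  6  7  8  9 10 11
a[i]:   1  9  4  2  6  5 10  3 11  8  7
S:      1 10  5  3 11 10 21  6 32 19 18
Maximum is 32 (e.g. 1 + 4 + 6 + 10 + 11).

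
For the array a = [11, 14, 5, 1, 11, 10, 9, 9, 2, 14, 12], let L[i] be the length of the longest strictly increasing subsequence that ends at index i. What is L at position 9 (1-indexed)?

dp[i] = 1 + max{dp[j] : j<i, a[j]<a[i]} (or 1 if no such j):
i:      1  2  3  4  5  6  7  8  9 10 11
a[i]:  11 14  5  1 11 10  9  9  2 14 12
dp:     1  2  1  1  2  2  2  2  2  3  3
At index 9 the value is 2.

2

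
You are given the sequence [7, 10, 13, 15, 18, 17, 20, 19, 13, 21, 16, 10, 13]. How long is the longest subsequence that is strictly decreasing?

Let dp[i] be the longest strictly decreasing subsequence ending at i:
i:      1  2  3  4  5  6  7  8  9 10 11 12 13
a[i]:   7 10 13 15 18 17 20 19 13 21 16 10 13
dp:     1  1  1  1  1  2  1  2  3  1  3  4  4
Maximum is 4.

4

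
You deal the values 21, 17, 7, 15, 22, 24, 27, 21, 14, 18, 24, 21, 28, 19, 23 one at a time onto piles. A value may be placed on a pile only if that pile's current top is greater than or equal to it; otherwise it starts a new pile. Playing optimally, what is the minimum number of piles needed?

6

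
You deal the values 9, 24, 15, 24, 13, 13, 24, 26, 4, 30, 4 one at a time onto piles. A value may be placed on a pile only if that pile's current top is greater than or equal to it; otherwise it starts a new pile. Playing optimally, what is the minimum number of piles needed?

5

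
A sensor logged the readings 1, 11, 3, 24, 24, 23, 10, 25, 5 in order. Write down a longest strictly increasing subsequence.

Patience tails give the LIS length; then backtrack through the dp parents:
1 → extends → [1]
11 → extends → [1, 11]
3 → replaces 11 → [1, 3]
24 → extends → [1, 3, 24]
24 → already a tail → [1, 3, 24]
23 → replaces 24 → [1, 3, 23]
10 → replaces 23 → [1, 3, 10]
25 → extends → [1, 3, 10, 25]
5 → replaces 10 → [1, 3, 5, 25]
Length 4; one witness is 1, 11, 24, 25.

1, 11, 24, 25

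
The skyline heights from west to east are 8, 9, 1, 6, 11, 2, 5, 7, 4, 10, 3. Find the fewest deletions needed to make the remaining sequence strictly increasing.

6

Fewest deletions = n − (longest strictly increasing subsequence).
Patience tails:
8 → extends → [8]
9 → extends → [8, 9]
1 → replaces 8 → [1, 9]
6 → replaces 9 → [1, 6]
11 → extends → [1, 6, 11]
2 → replaces 6 → [1, 2, 11]
5 → replaces 11 → [1, 2, 5]
7 → extends → [1, 2, 5, 7]
4 → replaces 5 → [1, 2, 4, 7]
10 → extends → [1, 2, 4, 7, 10]
3 → replaces 4 → [1, 2, 3, 7, 10]
Longest strictly increasing subsequence has length 5, so deletions = 11 − 5 = 6.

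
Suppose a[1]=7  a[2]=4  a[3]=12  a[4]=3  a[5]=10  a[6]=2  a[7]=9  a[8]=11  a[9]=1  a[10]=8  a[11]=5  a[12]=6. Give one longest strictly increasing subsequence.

Patience tails give the LIS length; then backtrack through the dp parents:
7 → extends → [7]
4 → replaces 7 → [4]
12 → extends → [4, 12]
3 → replaces 4 → [3, 12]
10 → replaces 12 → [3, 10]
2 → replaces 3 → [2, 10]
9 → replaces 10 → [2, 9]
11 → extends → [2, 9, 11]
1 → replaces 2 → [1, 9, 11]
8 → replaces 9 → [1, 8, 11]
5 → replaces 8 → [1, 5, 11]
6 → replaces 11 → [1, 5, 6]
Length 3; one witness is 7, 10, 11.

7, 10, 11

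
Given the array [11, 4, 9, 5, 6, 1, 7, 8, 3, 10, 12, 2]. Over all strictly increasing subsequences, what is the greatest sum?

Let S[i] be the best sum of a strictly increasing subsequence ending at i:
i:      1  2  3  4  5  6  7  8  9 10 11 12
a[i]:  11  4  9  5  6  1  7  8  3 10 12  2
S:     11  4 13  9 15  1 22 30  4 40 52  3
Maximum is 52 (e.g. 4 + 5 + 6 + 7 + 8 + 10 + 12).

52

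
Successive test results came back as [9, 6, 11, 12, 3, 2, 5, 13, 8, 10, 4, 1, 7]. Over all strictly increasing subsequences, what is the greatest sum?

Let S[i] be the best sum of a strictly increasing subsequence ending at i:
i:      1  2  3  4  5  6  7  8  9 10 11 12 13
a[i]:   9  6 11 12  3  2  5 13  8 10  4  1  7
S:      9  6 20 32  3  2  8 45 16 26  7  1 15
Maximum is 45 (e.g. 9 + 11 + 12 + 13).

45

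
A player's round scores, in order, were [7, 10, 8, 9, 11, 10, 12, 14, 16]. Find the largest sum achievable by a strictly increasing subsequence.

Let S[i] be the best sum of a strictly increasing subsequence ending at i:
i:      1  2  3  4  5  6  7  8  9
a[i]:   7 10  8  9 11 10 12 14 16
S:      7 17 15 24 35 34 47 61 77
Maximum is 77 (e.g. 7 + 8 + 9 + 11 + 12 + 14 + 16).

77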